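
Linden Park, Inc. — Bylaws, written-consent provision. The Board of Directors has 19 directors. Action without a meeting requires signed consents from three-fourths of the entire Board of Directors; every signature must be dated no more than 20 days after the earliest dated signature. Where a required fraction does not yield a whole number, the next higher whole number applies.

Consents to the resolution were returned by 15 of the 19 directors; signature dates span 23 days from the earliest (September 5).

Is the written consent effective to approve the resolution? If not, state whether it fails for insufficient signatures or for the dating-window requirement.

Not effective — dating-window requirement not satisfied.

Signatures required: three-fourths of 19 — 3/4 of 19 = 14.25, rounded up to 15, so 15 needed; 15 signed. Sufficient.
Dating window: the latest signature is 23 days after the earliest; the limit is 20 days. Outside the window.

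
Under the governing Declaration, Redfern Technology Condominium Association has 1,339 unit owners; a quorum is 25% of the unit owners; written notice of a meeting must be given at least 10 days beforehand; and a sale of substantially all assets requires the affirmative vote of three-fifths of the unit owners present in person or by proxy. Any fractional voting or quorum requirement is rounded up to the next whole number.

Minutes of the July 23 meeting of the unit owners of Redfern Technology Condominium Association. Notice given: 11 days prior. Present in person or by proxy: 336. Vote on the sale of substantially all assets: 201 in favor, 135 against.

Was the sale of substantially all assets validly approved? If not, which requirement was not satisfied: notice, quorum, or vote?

Invalid — vote requirement not satisfied.

Notice: 11 days given; 10 required. Satisfied.
Quorum: 25% of 1,339 = 334.75, rounded up to 335; 336 present. Satisfied.
Vote: requires three-fifths of those present (336); 3/5 of 336 = 201.60, rounded up to 202, so 202 needed; 201 in favor. Not satisfied.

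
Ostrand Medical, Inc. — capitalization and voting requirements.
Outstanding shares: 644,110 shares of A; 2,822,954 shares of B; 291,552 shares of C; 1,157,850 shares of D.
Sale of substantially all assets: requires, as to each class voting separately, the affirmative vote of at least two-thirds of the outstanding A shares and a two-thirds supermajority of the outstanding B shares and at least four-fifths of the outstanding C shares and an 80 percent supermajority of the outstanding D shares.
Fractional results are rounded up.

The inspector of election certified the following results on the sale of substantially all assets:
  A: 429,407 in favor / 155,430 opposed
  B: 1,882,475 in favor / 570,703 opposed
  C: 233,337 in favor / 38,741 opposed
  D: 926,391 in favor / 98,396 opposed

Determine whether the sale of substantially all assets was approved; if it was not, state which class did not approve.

Approved — every class gave the required vote.

A: 2/3 of 644110 = 429406.67, rounded up to 429407; 429,407 required, 429,407 in favor — approved.
B: 2/3 of 2822954 = 1881969.33, rounded up to 1881970; 1,881,970 required, 1,882,475 in favor — approved.
C: 4/5 of 291552 = 233241.60, rounded up to 233242; 233,242 required, 233,337 in favor — approved.
D: 4/5 of 1157850 = 926280; 926,280 required, 926,391 in favor — approved.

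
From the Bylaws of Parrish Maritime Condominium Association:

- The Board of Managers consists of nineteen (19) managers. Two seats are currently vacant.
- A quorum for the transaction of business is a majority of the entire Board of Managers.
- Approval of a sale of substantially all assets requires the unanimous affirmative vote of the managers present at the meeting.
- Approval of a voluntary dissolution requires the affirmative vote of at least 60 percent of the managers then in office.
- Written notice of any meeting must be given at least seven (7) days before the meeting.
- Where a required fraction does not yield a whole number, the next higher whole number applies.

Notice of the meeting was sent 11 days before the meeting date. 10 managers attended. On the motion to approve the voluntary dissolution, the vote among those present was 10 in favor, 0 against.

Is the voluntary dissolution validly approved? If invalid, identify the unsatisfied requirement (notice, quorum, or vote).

Invalid — vote requirement not satisfied.

Notice: 11 days given; 7 required (11 ≥ 7). Satisfied.
Quorum: 10 present; quorum is 10. Satisfied.
Vote: the voluntary dissolution requires three-fifths of the managers then in office (17). 3/5 of 17 = 10.20, rounded up to 11, so 11 affirmative votes are needed; 10 voted in favor. Not satisfied.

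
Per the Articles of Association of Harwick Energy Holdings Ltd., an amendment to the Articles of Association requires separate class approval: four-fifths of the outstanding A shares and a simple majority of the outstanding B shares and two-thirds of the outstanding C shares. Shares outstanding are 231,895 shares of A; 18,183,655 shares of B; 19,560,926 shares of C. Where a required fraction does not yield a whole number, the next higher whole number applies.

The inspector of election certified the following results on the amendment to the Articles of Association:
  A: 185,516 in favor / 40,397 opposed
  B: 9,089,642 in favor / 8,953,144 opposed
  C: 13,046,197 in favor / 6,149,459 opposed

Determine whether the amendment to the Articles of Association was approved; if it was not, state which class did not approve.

Not approved — the B shares did not give the required vote.

A: 4/5 of 231895 = 185516; 185,516 required, 185,516 in favor — approved.
B: a majority of 18183655 is 9091828; 9,091,828 required, 9,089,642 in favor — not approved.
C: 2/3 of 19560926 = 13040617.33, rounded up to 13040618; 13,040,618 required, 13,046,197 in favor — approved.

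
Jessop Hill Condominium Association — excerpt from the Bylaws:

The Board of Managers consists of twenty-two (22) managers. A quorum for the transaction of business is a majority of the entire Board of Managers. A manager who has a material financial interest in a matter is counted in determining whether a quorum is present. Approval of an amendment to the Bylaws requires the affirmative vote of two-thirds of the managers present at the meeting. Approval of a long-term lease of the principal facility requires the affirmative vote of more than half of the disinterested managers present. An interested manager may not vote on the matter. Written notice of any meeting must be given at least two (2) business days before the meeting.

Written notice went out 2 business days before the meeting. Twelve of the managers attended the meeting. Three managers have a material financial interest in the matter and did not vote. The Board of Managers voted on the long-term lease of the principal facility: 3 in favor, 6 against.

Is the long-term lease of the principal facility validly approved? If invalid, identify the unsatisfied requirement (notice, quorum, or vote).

Invalid — vote requirement not satisfied.

Notice: 2 business days given; 2 required (2 ≥ 2). Satisfied.
Quorum: 12 present (interested managers count toward quorum); quorum is 12. Satisfied.
Vote: the long-term lease of the principal facility requires a majority of the disinterested managers present (12 − 3 = 9). A majority of 9 is 5, so 5 affirmative votes are needed; 3 voted in favor. Not satisfied.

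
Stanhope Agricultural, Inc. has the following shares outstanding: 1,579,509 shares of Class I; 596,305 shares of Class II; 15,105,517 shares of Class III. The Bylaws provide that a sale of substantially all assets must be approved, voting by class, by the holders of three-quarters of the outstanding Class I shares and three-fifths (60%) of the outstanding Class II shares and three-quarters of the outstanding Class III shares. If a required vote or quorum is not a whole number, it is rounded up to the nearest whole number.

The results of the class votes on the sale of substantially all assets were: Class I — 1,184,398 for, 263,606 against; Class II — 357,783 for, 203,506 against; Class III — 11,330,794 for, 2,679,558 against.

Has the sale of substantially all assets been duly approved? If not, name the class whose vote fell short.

Not approved — the Class I shares did not give the required vote.

Class I: 3/4 of 1579509 = 1184631.75, rounded up to 1184632; 1,184,632 required, 1,184,398 in favor — not approved.
Class II: 3/5 of 596305 = 357783; 357,783 required, 357,783 in favor — approved.
Class III: 3/4 of 15105517 = 11329137.75, rounded up to 11329138; 11,329,138 required, 11,330,794 in favor — approved.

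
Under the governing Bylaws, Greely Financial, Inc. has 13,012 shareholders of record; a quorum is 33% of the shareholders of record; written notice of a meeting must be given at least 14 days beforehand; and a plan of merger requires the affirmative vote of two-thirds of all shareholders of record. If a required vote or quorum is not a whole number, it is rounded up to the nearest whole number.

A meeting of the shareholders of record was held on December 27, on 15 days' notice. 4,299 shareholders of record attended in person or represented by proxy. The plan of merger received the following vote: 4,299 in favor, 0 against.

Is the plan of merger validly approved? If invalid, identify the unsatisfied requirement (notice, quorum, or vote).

Notice: 15 days given; 14 required. Satisfied.
Quorum: 33% of 13,012 = 4,293.96, rounded up to 4,294; 4,299 present. Satisfied.
Vote: requires two-thirds of all shareholders of record (13,012); 2/3 of 13012 = 8674.67, rounded up to 8675, so 8,675 needed; 4,299 in favor. Not satisfied.

Invalid — vote requirement not satisfied.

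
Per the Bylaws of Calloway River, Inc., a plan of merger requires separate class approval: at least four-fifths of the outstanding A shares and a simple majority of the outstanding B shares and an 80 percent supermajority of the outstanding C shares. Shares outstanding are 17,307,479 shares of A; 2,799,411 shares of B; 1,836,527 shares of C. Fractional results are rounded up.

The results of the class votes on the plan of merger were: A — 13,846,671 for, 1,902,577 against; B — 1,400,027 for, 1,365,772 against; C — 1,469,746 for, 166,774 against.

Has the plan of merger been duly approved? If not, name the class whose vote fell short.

A: 4/5 of 17307479 = 13845983.20, rounded up to 13845984; 13,845,984 required, 13,846,671 in favor — approved.
B: a majority of 2799411 is 1399706; 1,399,706 required, 1,400,027 in favor — approved.
C: 4/5 of 1836527 = 1469221.60, rounded up to 1469222; 1,469,222 required, 1,469,746 in favor — approved.

Approved — every class gave the required vote.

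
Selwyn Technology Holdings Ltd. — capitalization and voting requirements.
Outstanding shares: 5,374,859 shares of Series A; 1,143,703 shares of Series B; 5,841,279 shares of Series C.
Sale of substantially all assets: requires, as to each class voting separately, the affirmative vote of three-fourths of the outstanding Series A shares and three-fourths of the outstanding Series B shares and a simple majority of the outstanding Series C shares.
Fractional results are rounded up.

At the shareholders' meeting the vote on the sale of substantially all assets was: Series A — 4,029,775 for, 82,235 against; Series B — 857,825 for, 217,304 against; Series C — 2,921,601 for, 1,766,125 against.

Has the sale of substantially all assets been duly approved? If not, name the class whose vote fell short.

Series A: 3/4 of 5374859 = 4031144.25, rounded up to 4031145; 4,031,145 required, 4,029,775 in favor — not approved.
Series B: 3/4 of 1143703 = 857777.25, rounded up to 857778; 857,778 required, 857,825 in favor — approved.
Series C: a majority of 5841279 is 2920640; 2,920,640 required, 2,921,601 in favor — approved.

Not approved — the Series A shares did not give the required vote.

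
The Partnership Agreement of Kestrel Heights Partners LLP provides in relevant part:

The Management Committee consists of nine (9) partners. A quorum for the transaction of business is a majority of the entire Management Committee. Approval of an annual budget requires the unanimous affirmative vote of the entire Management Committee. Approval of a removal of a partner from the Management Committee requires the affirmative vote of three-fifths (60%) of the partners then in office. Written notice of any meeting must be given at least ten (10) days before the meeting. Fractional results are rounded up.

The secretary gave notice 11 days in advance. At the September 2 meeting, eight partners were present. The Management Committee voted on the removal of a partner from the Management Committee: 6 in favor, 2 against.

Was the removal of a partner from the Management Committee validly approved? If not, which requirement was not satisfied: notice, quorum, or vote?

Notice: 11 days given; 10 required (11 ≥ 10). Satisfied.
Quorum: 8 present; quorum is 5. Satisfied.
Vote: the removal of a partner from the Management Committee requires three-fifths of the partners then in office (9). 3/5 of 9 = 5.40, rounded up to 6, so 6 affirmative votes are needed; 6 voted in favor. Satisfied.

Valid — all requirements satisfied.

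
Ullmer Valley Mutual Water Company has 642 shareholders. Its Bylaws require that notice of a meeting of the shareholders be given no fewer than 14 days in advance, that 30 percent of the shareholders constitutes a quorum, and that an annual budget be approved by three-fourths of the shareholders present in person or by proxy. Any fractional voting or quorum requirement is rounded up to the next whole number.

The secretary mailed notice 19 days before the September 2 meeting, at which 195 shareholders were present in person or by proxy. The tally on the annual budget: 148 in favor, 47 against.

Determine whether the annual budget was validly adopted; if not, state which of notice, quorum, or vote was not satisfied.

Valid — all requirements satisfied.

Notice: 19 days given; 14 required. Satisfied.
Quorum: 30% of 642 = 192.60, rounded up to 193; 195 present. Satisfied.
Vote: requires three-fourths of those present (195); 3/4 of 195 = 146.25, rounded up to 147, so 147 needed; 148 in favor. Satisfied.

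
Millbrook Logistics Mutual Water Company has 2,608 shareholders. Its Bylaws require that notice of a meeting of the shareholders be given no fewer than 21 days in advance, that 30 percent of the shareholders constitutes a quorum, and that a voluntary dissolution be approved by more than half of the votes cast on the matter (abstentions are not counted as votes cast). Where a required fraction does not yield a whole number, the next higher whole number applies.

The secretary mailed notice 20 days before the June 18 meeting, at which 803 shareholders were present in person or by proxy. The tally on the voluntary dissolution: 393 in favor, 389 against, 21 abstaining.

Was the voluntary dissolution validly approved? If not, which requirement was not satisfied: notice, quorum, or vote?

Invalid — notice requirement not satisfied.

Notice: 20 days given; 21 required. Not satisfied.
Quorum: 30% of 2,608 = 782.40, rounded up to 783; 803 present. Satisfied.
Vote: requires a majority of the votes cast (803 − 21 abstaining = 782); a majority of 782 is 392, so 392 needed; 393 in favor. Satisfied.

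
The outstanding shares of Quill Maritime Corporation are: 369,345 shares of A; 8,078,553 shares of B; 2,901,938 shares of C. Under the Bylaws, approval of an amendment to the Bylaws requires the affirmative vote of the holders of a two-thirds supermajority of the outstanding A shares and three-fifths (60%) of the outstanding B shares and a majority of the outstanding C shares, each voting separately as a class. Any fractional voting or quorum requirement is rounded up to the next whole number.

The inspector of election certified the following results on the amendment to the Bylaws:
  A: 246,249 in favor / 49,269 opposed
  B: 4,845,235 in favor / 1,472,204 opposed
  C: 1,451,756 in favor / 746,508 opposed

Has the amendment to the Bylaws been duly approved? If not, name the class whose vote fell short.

A: 2/3 of 369345 = 246230; 246,230 required, 246,249 in favor — approved.
B: 3/5 of 8078553 = 4847131.80, rounded up to 4847132; 4,847,132 required, 4,845,235 in favor — not approved.
C: a majority of 2901938 is 1450970; 1,450,970 required, 1,451,756 in favor — approved.

Not approved — the B shares did not give the required vote.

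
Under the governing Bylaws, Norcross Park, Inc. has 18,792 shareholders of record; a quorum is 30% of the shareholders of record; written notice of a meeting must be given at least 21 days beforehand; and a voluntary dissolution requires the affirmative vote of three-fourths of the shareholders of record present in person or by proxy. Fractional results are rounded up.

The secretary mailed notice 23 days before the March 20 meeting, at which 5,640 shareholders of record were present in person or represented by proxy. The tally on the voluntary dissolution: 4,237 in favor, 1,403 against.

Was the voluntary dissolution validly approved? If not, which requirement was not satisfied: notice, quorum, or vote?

Valid — all requirements satisfied.

Notice: 23 days given; 21 required. Satisfied.
Quorum: 30% of 18,792 = 5,637.60, rounded up to 5,638; 5,640 present. Satisfied.
Vote: requires three-fourths of those present (5,640); 3/4 of 5640 = 4230, so 4,230 needed; 4,237 in favor. Satisfied.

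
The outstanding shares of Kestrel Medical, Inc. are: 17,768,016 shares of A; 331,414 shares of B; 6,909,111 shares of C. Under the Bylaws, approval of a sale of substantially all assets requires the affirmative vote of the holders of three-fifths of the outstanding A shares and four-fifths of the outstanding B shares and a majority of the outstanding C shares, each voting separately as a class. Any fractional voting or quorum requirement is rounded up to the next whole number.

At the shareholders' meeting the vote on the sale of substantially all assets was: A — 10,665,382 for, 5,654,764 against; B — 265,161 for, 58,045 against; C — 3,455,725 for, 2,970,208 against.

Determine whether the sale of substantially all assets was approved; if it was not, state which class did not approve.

Approved — every class gave the required vote.

A: 3/5 of 17768016 = 10660809.60, rounded up to 10660810; 10,660,810 required, 10,665,382 in favor — approved.
B: 4/5 of 331414 = 265131.20, rounded up to 265132; 265,132 required, 265,161 in favor — approved.
C: a majority of 6909111 is 3454556; 3,454,556 required, 3,455,725 in favor — approved.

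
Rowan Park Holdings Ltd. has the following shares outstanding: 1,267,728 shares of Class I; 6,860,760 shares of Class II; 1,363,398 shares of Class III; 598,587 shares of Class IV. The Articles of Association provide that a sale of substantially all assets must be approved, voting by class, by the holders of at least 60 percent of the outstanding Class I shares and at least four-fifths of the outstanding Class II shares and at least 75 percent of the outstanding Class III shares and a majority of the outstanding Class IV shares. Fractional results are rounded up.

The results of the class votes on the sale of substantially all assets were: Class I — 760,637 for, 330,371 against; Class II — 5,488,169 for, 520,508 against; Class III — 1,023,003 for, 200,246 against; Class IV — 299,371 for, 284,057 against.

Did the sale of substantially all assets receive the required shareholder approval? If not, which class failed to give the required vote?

Class I: 3/5 of 1267728 = 760636.80, rounded up to 760637; 760,637 required, 760,637 in favor — approved.
Class II: 4/5 of 6860760 = 5488608; 5,488,608 required, 5,488,169 in favor — not approved.
Class III: 3/4 of 1363398 = 1022548.50, rounded up to 1022549; 1,022,549 required, 1,023,003 in favor — approved.
Class IV: a majority of 598587 is 299294; 299,294 required, 299,371 in favor — approved.

Not approved — the Class II shares did not give the required vote.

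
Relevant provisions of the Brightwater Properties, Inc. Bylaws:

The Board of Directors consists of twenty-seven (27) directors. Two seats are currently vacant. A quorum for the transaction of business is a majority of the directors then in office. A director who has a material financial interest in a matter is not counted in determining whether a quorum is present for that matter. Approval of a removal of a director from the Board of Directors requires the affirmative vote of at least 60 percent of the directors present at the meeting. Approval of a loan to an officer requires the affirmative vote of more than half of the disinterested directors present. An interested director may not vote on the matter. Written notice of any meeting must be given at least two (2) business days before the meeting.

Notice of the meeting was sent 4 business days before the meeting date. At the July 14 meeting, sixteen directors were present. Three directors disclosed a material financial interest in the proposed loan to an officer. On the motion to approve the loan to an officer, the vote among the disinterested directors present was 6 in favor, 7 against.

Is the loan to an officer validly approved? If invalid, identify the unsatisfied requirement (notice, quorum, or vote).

Invalid — vote requirement not satisfied.

Notice: 4 business days given; 2 required (4 ≥ 2). Satisfied.
Quorum: 16 present, but the 3 interested directors do not count, leaving 13. Quorum is 13. Satisfied.
Vote: the loan to an officer requires a majority of the disinterested directors present (16 − 3 = 13). A majority of 13 is 7, so 7 affirmative votes are needed; 6 voted in favor. Not satisfied.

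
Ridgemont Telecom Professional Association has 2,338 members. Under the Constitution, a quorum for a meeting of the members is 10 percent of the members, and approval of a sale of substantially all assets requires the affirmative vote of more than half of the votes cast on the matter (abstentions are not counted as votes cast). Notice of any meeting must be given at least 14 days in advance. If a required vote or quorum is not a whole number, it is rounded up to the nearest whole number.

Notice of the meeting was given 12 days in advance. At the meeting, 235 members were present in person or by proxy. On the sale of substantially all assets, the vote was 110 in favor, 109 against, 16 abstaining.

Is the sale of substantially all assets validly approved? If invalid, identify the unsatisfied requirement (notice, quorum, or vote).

Invalid — notice requirement not satisfied.

Notice: 12 days given; 14 required. Not satisfied.
Quorum: 10% of 2,338 = 233.80, rounded up to 234; 235 present. Satisfied.
Vote: requires a majority of the votes cast (235 − 16 abstaining = 219); a majority of 219 is 110, so 110 needed; 110 in favor. Satisfied.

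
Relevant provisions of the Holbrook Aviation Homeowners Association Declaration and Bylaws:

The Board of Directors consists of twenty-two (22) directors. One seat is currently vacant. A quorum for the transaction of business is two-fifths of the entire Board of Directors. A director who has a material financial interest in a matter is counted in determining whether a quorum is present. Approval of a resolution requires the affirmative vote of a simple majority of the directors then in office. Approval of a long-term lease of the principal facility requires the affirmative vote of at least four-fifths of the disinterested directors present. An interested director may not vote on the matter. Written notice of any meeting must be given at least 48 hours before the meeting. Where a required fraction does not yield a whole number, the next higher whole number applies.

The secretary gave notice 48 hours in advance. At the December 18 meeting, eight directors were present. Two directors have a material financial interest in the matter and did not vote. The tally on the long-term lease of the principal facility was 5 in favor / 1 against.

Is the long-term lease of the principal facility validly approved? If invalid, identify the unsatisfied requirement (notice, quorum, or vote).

Notice: 48 hours given; 48 required (48 ≥ 48). Satisfied.
Quorum: 8 present (interested directors count toward quorum); quorum is 9. Not satisfied.
Vote: the long-term lease of the principal facility requires four-fifths of the disinterested directors present (8 − 2 = 6). 4/5 of 6 = 4.80, rounded up to 5, so 5 affirmative votes are needed; 5 voted in favor. Satisfied. (Moot — without a quorum no business can be validly transacted.)

Invalid — quorum requirement not satisfied.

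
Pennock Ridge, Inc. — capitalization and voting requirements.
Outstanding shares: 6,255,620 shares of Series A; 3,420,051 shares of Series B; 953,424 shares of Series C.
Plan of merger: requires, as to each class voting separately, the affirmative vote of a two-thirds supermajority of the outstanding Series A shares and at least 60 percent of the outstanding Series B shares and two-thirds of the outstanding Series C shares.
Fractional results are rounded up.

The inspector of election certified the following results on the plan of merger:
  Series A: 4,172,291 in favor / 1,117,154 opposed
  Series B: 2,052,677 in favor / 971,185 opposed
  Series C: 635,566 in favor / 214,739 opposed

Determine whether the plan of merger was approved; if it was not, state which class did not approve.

Series A: 2/3 of 6255620 = 4170413.33, rounded up to 4170414; 4,170,414 required, 4,172,291 in favor — approved.
Series B: 3/5 of 3420051 = 2052030.60, rounded up to 2052031; 2,052,031 required, 2,052,677 in favor — approved.
Series C: 2/3 of 953424 = 635616; 635,616 required, 635,566 in favor — not approved.

Not approved — the Series C shares did not give the required vote.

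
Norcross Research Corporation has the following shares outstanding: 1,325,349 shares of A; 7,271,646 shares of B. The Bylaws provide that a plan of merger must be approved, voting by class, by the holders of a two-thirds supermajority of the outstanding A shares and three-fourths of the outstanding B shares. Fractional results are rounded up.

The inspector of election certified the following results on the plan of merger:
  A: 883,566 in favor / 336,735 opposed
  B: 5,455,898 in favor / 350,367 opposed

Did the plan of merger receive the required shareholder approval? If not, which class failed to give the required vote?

Approved — every class gave the required vote.

A: 2/3 of 1325349 = 883566; 883,566 required, 883,566 in favor — approved.
B: 3/4 of 7271646 = 5453734.50, rounded up to 5453735; 5,453,735 required, 5,455,898 in favor — approved.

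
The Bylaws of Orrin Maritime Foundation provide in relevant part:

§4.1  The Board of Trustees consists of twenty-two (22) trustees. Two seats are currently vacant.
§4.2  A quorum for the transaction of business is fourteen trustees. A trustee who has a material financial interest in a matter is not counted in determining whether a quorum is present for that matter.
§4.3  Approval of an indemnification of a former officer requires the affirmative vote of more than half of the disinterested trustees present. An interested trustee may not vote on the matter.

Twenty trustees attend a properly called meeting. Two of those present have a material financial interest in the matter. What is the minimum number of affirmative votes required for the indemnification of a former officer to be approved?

The indemnification of a former officer requires a majority of the disinterested trustees present (20 − 2 = 18).
A majority of 18 is 10.

10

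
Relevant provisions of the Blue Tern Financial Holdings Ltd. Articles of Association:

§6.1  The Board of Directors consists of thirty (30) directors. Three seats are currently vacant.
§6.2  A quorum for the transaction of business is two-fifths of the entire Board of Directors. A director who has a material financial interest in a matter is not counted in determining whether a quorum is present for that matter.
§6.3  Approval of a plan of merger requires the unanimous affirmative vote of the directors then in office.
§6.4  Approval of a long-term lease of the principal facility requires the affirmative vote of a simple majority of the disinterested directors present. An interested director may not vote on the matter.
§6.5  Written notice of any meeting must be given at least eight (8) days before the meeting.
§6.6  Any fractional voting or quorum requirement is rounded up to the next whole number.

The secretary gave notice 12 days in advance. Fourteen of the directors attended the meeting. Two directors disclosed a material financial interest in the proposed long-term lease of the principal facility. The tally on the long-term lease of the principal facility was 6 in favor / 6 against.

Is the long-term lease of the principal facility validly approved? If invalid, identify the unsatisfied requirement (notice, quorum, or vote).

Invalid — vote requirement not satisfied.

Notice: 12 days given; 8 required (12 ≥ 8). Satisfied.
Quorum: 14 present, but the 2 interested directors do not count, leaving 12. Quorum is 12. Satisfied.
Vote: the long-term lease of the principal facility requires a majority of the disinterested directors present (14 − 2 = 12). A majority of 12 is 7, so 7 affirmative votes are needed; 6 voted in favor. Not satisfied.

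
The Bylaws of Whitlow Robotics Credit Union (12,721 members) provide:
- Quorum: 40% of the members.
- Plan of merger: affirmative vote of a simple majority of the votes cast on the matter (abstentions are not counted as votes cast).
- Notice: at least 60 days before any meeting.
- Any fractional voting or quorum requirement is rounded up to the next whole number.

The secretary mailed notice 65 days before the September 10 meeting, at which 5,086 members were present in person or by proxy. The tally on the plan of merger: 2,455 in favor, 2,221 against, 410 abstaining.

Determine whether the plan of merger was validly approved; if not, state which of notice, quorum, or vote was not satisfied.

Invalid — quorum requirement not satisfied.

Notice: 65 days given; 60 required. Satisfied.
Quorum: 40% of 12,721 = 5,088.40, rounded up to 5,089; 5,086 present. Not satisfied.
Vote: requires a majority of the votes cast (5,086 − 410 abstaining = 4,676); a majority of 4676 is 2339, so 2,339 needed; 2,455 in favor. Satisfied.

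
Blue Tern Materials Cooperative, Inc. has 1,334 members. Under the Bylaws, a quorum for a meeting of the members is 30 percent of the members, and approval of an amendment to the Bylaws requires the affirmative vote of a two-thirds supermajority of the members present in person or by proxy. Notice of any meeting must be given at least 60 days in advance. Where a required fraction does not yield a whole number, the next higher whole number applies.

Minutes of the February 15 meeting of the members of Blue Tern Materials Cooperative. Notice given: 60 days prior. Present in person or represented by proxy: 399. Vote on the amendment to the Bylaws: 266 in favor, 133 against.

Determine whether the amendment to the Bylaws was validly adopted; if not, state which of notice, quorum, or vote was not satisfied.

Notice: 60 days given; 60 required. Satisfied.
Quorum: 30% of 1,334 = 400.20, rounded up to 401; 399 present. Not satisfied.
Vote: requires two-thirds of those present (399); 2/3 of 399 = 266, so 266 needed; 266 in favor. Satisfied.

Invalid — quorum requirement not satisfied.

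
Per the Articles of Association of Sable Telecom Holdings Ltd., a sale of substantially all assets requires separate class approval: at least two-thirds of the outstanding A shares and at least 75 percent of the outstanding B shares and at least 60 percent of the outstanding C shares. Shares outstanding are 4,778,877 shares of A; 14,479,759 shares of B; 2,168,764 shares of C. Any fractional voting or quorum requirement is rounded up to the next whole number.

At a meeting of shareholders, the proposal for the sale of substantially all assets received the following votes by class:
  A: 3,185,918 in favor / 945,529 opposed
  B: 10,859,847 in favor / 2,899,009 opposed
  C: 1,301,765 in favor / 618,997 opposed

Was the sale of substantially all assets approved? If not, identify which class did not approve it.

Approved — every class gave the required vote.

A: 2/3 of 4778877 = 3185918; 3,185,918 required, 3,185,918 in favor — approved.
B: 3/4 of 14479759 = 10859819.25, rounded up to 10859820; 10,859,820 required, 10,859,847 in favor — approved.
C: 3/5 of 2168764 = 1301258.40, rounded up to 1301259; 1,301,259 required, 1,301,765 in favor — approved.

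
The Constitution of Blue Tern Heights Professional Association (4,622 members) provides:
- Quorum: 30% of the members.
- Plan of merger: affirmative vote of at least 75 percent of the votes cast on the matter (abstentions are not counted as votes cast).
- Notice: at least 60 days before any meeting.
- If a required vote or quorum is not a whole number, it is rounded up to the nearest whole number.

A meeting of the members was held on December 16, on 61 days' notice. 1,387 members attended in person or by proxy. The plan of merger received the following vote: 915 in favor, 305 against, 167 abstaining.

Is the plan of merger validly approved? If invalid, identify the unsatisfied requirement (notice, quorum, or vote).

Valid — all requirements satisfied.

Notice: 61 days given; 60 required. Satisfied.
Quorum: 30% of 4,622 = 1,386.60, rounded up to 1,387; 1,387 present. Satisfied.
Vote: requires three-fourths of the votes cast (1,387 − 167 abstaining = 1,220); 3/4 of 1220 = 915, so 915 needed; 915 in favor. Satisfied.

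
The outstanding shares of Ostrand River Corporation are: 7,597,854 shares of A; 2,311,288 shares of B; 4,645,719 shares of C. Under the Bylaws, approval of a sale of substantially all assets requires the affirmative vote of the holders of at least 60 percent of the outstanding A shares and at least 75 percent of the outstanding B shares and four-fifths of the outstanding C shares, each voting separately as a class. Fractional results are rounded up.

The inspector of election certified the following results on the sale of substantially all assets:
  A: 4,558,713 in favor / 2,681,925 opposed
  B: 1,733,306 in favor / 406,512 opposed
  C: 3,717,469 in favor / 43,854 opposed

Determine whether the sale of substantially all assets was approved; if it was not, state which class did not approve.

Not approved — the B shares did not give the required vote.

A: 3/5 of 7597854 = 4558712.40, rounded up to 4558713; 4,558,713 required, 4,558,713 in favor — approved.
B: 3/4 of 2311288 = 1733466; 1,733,466 required, 1,733,306 in favor — not approved.
C: 4/5 of 4645719 = 3716575.20, rounded up to 3716576; 3,716,576 required, 3,717,469 in favor — approved.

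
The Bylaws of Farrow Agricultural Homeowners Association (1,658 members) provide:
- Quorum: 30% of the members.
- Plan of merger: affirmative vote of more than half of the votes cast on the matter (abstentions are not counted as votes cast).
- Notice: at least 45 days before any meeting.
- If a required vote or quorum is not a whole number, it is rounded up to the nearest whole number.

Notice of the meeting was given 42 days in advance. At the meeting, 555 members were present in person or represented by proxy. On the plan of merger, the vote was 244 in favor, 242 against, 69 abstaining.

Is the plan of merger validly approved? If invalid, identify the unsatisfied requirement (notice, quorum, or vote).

Invalid — notice requirement not satisfied.

Notice: 42 days given; 45 required. Not satisfied.
Quorum: 30% of 1,658 = 497.40, rounded up to 498; 555 present. Satisfied.
Vote: requires a majority of the votes cast (555 − 69 abstaining = 486); a majority of 486 is 244, so 244 needed; 244 in favor. Satisfied.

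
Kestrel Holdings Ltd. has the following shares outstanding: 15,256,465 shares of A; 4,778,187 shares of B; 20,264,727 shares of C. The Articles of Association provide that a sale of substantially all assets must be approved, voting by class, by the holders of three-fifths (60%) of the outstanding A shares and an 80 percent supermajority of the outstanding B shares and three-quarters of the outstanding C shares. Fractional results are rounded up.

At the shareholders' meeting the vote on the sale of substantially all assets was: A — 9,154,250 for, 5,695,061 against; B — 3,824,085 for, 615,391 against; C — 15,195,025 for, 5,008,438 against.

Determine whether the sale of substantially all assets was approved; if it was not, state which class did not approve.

Not approved — the C shares did not give the required vote.

A: 3/5 of 15256465 = 9153879; 9,153,879 required, 9,154,250 in favor — approved.
B: 4/5 of 4778187 = 3822549.60, rounded up to 3822550; 3,822,550 required, 3,824,085 in favor — approved.
C: 3/4 of 20264727 = 15198545.25, rounded up to 15198546; 15,198,546 required, 15,195,025 in favor — not approved.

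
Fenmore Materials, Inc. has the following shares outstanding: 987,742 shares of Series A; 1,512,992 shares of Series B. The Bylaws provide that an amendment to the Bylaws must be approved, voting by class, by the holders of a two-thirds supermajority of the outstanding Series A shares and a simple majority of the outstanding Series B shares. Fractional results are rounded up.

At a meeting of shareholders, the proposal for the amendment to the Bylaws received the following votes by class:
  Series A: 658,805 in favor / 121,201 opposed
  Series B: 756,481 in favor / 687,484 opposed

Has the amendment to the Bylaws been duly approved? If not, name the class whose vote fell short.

Series A: 2/3 of 987742 = 658494.67, rounded up to 658495; 658,495 required, 658,805 in favor — approved.
Series B: a majority of 1512992 is 756497; 756,497 required, 756,481 in favor — not approved.

Not approved — the Series B shares did not give the required vote.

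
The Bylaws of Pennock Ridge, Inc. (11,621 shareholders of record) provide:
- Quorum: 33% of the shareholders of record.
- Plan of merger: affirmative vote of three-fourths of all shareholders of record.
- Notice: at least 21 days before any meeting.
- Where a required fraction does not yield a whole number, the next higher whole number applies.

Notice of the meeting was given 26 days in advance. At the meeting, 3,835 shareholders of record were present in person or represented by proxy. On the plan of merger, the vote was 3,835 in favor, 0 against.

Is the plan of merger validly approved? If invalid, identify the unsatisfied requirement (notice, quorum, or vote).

Invalid — vote requirement not satisfied.

Notice: 26 days given; 21 required. Satisfied.
Quorum: 33% of 11,621 = 3,834.93, rounded up to 3,835; 3,835 present. Satisfied.
Vote: requires three-fourths of all shareholders of record (11,621); 3/4 of 11621 = 8715.75, rounded up to 8716, so 8,716 needed; 3,835 in favor. Not satisfied.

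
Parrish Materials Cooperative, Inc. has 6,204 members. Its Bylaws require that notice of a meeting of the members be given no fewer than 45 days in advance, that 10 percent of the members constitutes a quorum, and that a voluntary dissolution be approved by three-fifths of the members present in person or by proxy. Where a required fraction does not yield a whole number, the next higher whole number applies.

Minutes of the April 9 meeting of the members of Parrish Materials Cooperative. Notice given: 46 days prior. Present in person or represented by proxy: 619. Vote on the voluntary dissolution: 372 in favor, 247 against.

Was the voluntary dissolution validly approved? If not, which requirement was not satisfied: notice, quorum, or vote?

Notice: 46 days given; 45 required. Satisfied.
Quorum: 10% of 6,204 = 620.40, rounded up to 621; 619 present. Not satisfied.
Vote: requires three-fifths of those present (619); 3/5 of 619 = 371.40, rounded up to 372, so 372 needed; 372 in favor. Satisfied.

Invalid — quorum requirement not satisfied.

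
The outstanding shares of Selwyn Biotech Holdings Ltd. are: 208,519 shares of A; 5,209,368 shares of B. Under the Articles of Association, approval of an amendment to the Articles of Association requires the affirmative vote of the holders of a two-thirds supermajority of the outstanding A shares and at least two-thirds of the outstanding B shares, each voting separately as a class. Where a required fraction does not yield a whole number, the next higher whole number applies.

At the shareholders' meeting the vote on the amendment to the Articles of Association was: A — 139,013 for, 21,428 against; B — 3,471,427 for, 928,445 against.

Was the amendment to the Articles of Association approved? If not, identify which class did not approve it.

A: 2/3 of 208519 = 139012.67, rounded up to 139013; 139,013 required, 139,013 in favor — approved.
B: 2/3 of 5209368 = 3472912; 3,472,912 required, 3,471,427 in favor — not approved.

Not approved — the B shares did not give the required vote.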